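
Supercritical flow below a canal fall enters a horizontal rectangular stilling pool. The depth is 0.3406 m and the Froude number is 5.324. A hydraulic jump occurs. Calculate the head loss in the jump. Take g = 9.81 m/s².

Fr₁ = 5.324 (given).
By Bélanger, y₂/y₁ = ½[√(1 + 8Fr₁²) − 1] = ½[√227.76 − 1] = 7.046.
y₂ = 7.046 × 0.3406 = 2.400 m.
V₁ = Fr₁·√(g·y₁) = 5.324×√(9.81×0.3406) = 9.732 m/s; q = V₁·y₁ = 3.315 m²/s. V₂ = q/y₂ = 3.315/2.400 = 1.381 m/s. E₁ = y₁ + V₁²/2g = 5.168 m; E₂ = y₂ + V₂²/2g = 2.497 m. ΔE = E₁ − E₂ = 2.671 m.

ΔE = 2.671 m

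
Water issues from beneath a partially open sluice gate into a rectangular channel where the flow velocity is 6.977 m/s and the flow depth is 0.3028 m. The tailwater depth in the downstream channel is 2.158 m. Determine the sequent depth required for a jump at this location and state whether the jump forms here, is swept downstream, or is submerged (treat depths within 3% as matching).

Fr₁ = V₁/√(g·y₁) = 6.977/√(9.81×0.3028) = 4.048.
Bélanger equation: y₂/y₁ = ½[√(1 + 8Fr₁²) − 1] = ½[√132.10 − 1] = 5.247.
y₂ = 5.247 × 0.3028 = 1.589 m.
Tailwater y_tw = 2.158 m: y_tw > y₂, so the jump is submerged.

y₂ = 1.589 m; the jump is submerged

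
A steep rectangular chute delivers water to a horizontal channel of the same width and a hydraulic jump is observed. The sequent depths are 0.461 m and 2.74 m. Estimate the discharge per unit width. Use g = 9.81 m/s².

q = 4.45 m²/s

For a rectangular channel the momentum equation gives q² = ½·g·y₁·y₂·(y₁ + y₂) = ½×9.81×0.461×2.74×3.20 = 19.8.
q = √19.8 = 4.45 m²/s.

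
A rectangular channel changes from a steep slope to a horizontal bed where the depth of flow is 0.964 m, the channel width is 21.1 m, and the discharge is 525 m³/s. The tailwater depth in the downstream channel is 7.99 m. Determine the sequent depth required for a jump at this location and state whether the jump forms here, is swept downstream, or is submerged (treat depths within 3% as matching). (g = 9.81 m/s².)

q = Q/b = 525/21.1 = 24.9 m²/s; V₁ = q/y₁ = 25.8 m/s. Fr₁ = V₁/√(g·y₁) = 8.39.
Sequent-depth ratio: y₂/y₁ = ½[√(1 + 8Fr₁²) − 1] = ½[√564.6 − 1] = 11.4.
y₂ = 11.4 × 0.964 = 11.0 m.
Tailwater y_tw = 7.99 m: y_tw < y₂, so the jump is swept downstream.

y₂ = 11.0 m; the jump is swept downstream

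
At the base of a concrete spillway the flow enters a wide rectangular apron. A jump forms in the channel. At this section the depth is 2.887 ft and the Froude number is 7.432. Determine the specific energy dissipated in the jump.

ΔE = 52.89 ft

Fr₁ = 7.432 (given).
Bélanger equation: y₂/y₁ = ½[√(1 + 8Fr₁²) − 1] = ½[√442.88 − 1] = 10.02.
y₂ = 10.02 × 2.887 = 28.93 ft.
Head loss: ΔE = (y₂ − y₁)³/(4y₁y₂) = (28.93 − 2.887)³/(4×2.887×28.93) = 17672/334.1 = 52.89 ft.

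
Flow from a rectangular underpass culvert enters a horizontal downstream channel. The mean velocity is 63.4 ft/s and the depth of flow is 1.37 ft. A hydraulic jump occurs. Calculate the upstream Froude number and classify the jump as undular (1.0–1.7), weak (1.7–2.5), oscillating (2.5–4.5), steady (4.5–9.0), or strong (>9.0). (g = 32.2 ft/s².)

Fr₁ = V₁/√(g·y₁) = 63.4/√(32.2×1.37) = 9.55.
Fr₁ = 9.55 lies in the strong range.

Fr₁ = 9.55; strong jump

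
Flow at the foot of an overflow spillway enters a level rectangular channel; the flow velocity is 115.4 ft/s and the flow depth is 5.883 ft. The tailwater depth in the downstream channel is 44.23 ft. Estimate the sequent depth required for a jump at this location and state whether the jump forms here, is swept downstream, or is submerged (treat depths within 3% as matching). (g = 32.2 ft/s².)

Fr₁ = V₁/√(g·y₁) = 115.4/√(32.2×5.883) = 8.385.
By Bélanger, y₂/y₁ = ½[√(1 + 8Fr₁²) − 1] = ½[√563.40 − 1] = 11.37.
y₂ = 11.37 × 5.883 = 66.88 ft.
Tailwater y_tw = 44.23 ft: y_tw < y₂, so the jump is swept downstream.

y₂ = 66.88 ft; the jump is swept downstream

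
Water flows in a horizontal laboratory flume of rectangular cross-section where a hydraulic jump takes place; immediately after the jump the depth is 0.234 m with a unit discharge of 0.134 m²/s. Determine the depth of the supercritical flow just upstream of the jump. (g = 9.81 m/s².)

V₂ = q/y₂ = 0.134/0.234 = 0.573 m/s; Fr₂ = V₂/√(g·y₂) = 0.378.
Since the conjugate-depth ratio holds either way, y₁/y₂ = ½[√(1 + 8Fr₂²) − 1] = ½[√2.143 − 1] = 0.232.
y₁ = 0.232 × 0.234 = 0.0543 m.

y₁ = 0.0543 m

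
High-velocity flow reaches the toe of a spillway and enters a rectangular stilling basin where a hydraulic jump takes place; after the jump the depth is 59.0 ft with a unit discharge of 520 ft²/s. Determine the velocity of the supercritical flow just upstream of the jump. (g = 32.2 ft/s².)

V₁ = 116 ft/s

V₂ = q/y₂ = 520/59.0 = 8.81 ft/s; Fr₂ = V₂/√(g·y₂) = 0.202.
From the momentum equation (using Fr₂), y₁/y₂ = ½[√(1 + 8Fr₂²) − 1] = ½[√1.327 − 1] = 0.0760.
y₁ = 0.0760 × 59.0 = 4.48 ft.
V₁ = q/y₁ = 520/4.48 = 116 ft/s.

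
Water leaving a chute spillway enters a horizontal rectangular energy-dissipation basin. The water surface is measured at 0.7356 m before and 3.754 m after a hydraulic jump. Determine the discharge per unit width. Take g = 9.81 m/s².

q = 7.798 m²/s

For a rectangular channel the momentum equation gives q² = ½·g·y₁·y₂·(y₁ + y₂) = ½×9.81×0.7356×3.754×4.490 = 60.81.
q = √60.81 = 7.798 m²/s.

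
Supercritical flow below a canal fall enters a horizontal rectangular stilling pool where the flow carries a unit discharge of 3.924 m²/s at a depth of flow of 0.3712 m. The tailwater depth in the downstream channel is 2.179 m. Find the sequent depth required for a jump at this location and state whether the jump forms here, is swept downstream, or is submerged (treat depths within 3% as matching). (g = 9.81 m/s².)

y₂ = 2.728 m; the jump is swept downstream

V₁ = q/y₁ = 3.924/0.3712 = 10.57 m/s. Fr₁ = V₁/√(g·y₁) = 10.57/√(9.81×0.3712) = 5.540.
Conjugate-depth relation: y₂/y₁ = ½[√(1 + 8Fr₁²) − 1] = ½[√246.50 − 1] = 7.350.
y₂ = 7.350 × 0.3712 = 2.728 m.
Tailwater y_tw = 2.179 m: y_tw < y₂, so the jump is swept downstream.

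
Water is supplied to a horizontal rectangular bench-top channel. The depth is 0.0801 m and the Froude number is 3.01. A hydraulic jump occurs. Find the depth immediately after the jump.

Fr₁ = 3.01 (given).
By Bélanger, y₂/y₁ = ½[√(1 + 8Fr₁²) − 1] = ½[√73.48 − 1] = 3.79.
y₂ = 3.79 × 0.0801 = 0.303 m.

y₂ = 0.303 m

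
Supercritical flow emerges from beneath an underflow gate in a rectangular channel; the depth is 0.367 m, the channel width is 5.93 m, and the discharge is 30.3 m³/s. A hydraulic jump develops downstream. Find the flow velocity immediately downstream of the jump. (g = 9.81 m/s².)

q = Q/b = 30.3/5.93 = 5.11 m²/s; V₁ = q/y₁ = 13.9 m/s. Fr₁ = V₁/√(g·y₁) = 7.34.
By Bélanger, y₂/y₁ = ½[√(1 + 8Fr₁²) − 1] = ½[√431.7 − 1] = 9.89.
y₂ = 9.89 × 0.367 = 3.63 m.
V₂ = q/y₂ = 5.11/3.63 = 1.41 m/s.

V₂ = 1.41 m/s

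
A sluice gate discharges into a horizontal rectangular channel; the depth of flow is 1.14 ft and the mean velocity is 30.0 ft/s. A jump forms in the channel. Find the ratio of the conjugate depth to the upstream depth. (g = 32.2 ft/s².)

y₂/y₁ = 6.52

Fr₁ = V₁/√(g·y₁) = 30.0/√(32.2×1.14) = 4.95.
Conjugate-depth relation: y₂/y₁ = ½[√(1 + 8Fr₁²) − 1] = ½[√197.1 − 1] = 6.52.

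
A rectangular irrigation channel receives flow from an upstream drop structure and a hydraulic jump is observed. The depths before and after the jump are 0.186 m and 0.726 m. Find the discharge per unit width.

For a rectangular channel the momentum equation gives q² = ½·g·y₁·y₂·(y₁ + y₂) = ½×9.81×0.186×0.726×0.912 = 0.604.
q = √0.604 = 0.777 m²/s.

q = 0.777 m²/s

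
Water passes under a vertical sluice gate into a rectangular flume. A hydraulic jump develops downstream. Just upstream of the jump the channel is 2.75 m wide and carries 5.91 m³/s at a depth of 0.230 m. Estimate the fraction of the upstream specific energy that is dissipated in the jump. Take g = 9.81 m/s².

ΔE/E₁ = 0.578 (57.8%)

q = Q/b = 5.91/2.75 = 2.15 m²/s; V₁ = q/y₁ = 9.34 m/s. Fr₁ = V₁/√(g·y₁) = 6.22.
By Bélanger, y₂/y₁ = ½[√(1 + 8Fr₁²) − 1] = ½[√310.6 − 1] = 8.31.
y₂ = 8.31 × 0.230 = 1.91 m.
E₁ = y₁ + V₁²/2g = 4.68 m. ΔE = (y₂ − y₁)³/(4y₁y₂) = 2.70 m. ΔE/E₁ = 2.70/4.68 = 0.578.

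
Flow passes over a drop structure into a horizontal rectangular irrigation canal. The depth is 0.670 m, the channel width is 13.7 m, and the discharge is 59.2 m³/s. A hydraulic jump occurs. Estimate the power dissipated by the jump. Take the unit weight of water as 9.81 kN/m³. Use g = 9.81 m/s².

P = 288 kW

q = Q/b = 59.2/13.7 = 4.32 m²/s; V₁ = q/y₁ = 6.45 m/s. Fr₁ = V₁/√(g·y₁) = 2.52.
Conjugate-depth relation: y₂/y₁ = ½[√(1 + 8Fr₁²) − 1] = ½[√51.63 − 1] = 3.09.
y₂ = 3.09 × 0.670 = 2.07 m.
V₂ = q/y₂ = 4.32/2.07 = 2.09 m/s. E₁ = y₁ + V₁²/2g = 2.79 m; E₂ = y₂ + V₂²/2g = 2.29 m. ΔE = E₁ − E₂ = 0.496 m.
P = γ·Q·ΔE = 9.81 × 59.2 × 0.496 = 288 kW.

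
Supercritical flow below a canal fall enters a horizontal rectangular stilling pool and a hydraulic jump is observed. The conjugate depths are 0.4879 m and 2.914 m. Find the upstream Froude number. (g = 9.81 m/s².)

Fr₁ = 4.563

For a rectangular channel the momentum equation gives q² = ½·g·y₁·y₂·(y₁ + y₂) = ½×9.81×0.4879×2.914×3.402 = 23.72.
q = √23.72 = 4.871 m²/s.
V₁ = q/y₁ = 9.983 m/s; Fr₁ = V₁/√(g·y₁) = 4.563.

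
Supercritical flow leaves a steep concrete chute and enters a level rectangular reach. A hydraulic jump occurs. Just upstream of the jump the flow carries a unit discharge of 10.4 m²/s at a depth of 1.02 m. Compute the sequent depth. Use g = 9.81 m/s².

V₁ = q/y₁ = 10.4/1.02 = 10.2 m/s. Fr₁ = V₁/√(g·y₁) = 10.2/√(9.81×1.02) = 3.22.
Sequent-depth ratio: y₂/y₁ = ½[√(1 + 8Fr₁²) − 1] = ½[√84.12 − 1] = 4.09.
y₂ = 4.09 × 1.02 = 4.17 m.

y₂ = 4.17 m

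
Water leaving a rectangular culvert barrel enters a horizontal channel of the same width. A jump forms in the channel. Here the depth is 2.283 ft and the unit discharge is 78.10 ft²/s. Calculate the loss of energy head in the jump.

V₁ = q/y₁ = 78.10/2.283 = 34.21 ft/s. Fr₁ = V₁/√(g·y₁) = 34.21/√(32.2×2.283) = 3.990.
By Bélanger, y₂/y₁ = ½[√(1 + 8Fr₁²) − 1] = ½[√128.36 − 1] = 5.165.
y₂ = 5.165 × 2.283 = 11.79 ft.
Head loss: ΔE = (y₂ − y₁)³/(4y₁y₂) = (11.79 − 2.283)³/(4×2.283×11.79) = 859.6/107.7 = 7.983 ft.

ΔE = 7.983 ft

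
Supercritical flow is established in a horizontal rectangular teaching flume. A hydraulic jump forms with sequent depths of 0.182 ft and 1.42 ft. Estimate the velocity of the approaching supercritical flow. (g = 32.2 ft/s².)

For a rectangular channel the momentum equation gives q² = ½·g·y₁·y₂·(y₁ + y₂) = ½×32.2×0.182×1.42×1.60 = 6.67.
q = √6.67 = 2.58 ft²/s.
V₁ = q/y₁ = 2.58/0.182 = 14.2 ft/s.

V₁ = 14.2 ft/s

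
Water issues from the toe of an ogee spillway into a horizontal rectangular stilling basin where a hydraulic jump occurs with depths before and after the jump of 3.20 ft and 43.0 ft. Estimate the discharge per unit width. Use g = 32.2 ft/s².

q = 320 ft²/s

For a rectangular channel the momentum equation gives q² = ½·g·y₁·y₂·(y₁ + y₂) = ½×32.2×3.20×43.0×46.2 = 102350.
q = √102350 = 320 ft²/s.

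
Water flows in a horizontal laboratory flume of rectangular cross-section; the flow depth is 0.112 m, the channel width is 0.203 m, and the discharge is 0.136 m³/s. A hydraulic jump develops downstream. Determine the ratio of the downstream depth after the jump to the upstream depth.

y₂/y₁ = 7.59

q = Q/b = 0.136/0.203 = 0.670 m²/s; V₁ = q/y₁ = 5.98 m/s. Fr₁ = V₁/√(g·y₁) = 5.71.
By Bélanger, y₂/y₁ = ½[√(1 + 8Fr₁²) − 1] = ½[√261.5 − 1] = 7.59.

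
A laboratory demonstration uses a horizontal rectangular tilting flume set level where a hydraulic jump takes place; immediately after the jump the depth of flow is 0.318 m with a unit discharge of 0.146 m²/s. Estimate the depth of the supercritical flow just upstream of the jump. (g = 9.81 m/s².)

y₁ = 0.0383 m

V₂ = q/y₂ = 0.146/0.318 = 0.459 m/s; Fr₂ = V₂/√(g·y₂) = 0.260.
Applying the sequent-depth relation in reverse, y₁/y₂ = ½[√(1 + 8Fr₂²) − 1] = ½[√1.541 − 1] = 0.121.
y₁ = 0.121 × 0.318 = 0.0383 m.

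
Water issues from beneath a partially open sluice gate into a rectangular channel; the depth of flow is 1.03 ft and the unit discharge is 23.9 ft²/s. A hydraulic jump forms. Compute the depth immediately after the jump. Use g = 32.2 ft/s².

V₁ = q/y₁ = 23.9/1.03 = 23.2 ft/s. Fr₁ = V₁/√(g·y₁) = 23.2/√(32.2×1.03) = 4.03.
Conjugate-depth relation: y₂/y₁ = ½[√(1 + 8Fr₁²) − 1] = ½[√130.9 − 1] = 5.22.
y₂ = 5.22 × 1.03 = 5.38 ft.

y₂ = 5.38 ft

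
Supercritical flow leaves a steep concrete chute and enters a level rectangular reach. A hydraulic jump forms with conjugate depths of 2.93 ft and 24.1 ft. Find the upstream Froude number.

Fr₁ = 6.16

For a rectangular channel the momentum equation gives q² = ½·g·y₁·y₂·(y₁ + y₂) = ½×32.2×2.93×24.1×27.0 = 30730.
q = √30730 = 175 ft²/s.
V₁ = q/y₁ = 59.8 ft/s; Fr₁ = V₁/√(g·y₁) = 6.16.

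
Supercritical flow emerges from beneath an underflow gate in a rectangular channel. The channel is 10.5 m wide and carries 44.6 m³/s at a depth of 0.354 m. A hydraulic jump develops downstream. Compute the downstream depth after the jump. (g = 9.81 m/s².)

q = Q/b = 44.6/10.5 = 4.25 m²/s; V₁ = q/y₁ = 12.0 m/s. Fr₁ = V₁/√(g·y₁) = 6.44.
Bélanger equation: y₂/y₁ = ½[√(1 + 8Fr₁²) − 1] = ½[√332.7 − 1] = 8.62.
y₂ = 8.62 × 0.354 = 3.05 m.

y₂ = 3.05 m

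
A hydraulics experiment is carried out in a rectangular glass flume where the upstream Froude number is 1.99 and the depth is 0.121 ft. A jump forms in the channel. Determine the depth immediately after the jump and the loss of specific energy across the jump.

Fr₁ = 1.99 (given).
Conjugate-depth relation: y₂/y₁ = ½[√(1 + 8Fr₁²) − 1] = ½[√32.68 − 1] = 2.36.
y₂ = 2.36 × 0.121 = 0.285 ft.
Head loss: ΔE = (y₂ − y₁)³/(4y₁y₂) = (0.285 − 0.121)³/(4×0.121×0.285) = 0.00444/0.138 = 0.0321 ft.

y₂ = 0.285 ft; ΔE = 0.0321 ft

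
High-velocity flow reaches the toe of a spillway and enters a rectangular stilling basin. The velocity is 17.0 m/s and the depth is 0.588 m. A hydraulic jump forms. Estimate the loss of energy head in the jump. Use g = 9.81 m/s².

Fr₁ = V₁/√(g·y₁) = 17.0/√(9.81×0.588) = 7.08.
Sequent-depth ratio: y₂/y₁ = ½[√(1 + 8Fr₁²) − 1] = ½[√401.8 − 1] = 9.52.
y₂ = 9.52 × 0.588 = 5.60 m.
q = V₁·y₁ = 17.0 × 0.588 = 10.00 m²/s. V₂ = q/y₂ = 10.00/5.60 = 1.79 m/s. E₁ = y₁ + V₁²/2g = 15.3 m; E₂ = y₂ + V₂²/2g = 5.76 m. ΔE = E₁ − E₂ = 9.56 m.

ΔE = 9.56 m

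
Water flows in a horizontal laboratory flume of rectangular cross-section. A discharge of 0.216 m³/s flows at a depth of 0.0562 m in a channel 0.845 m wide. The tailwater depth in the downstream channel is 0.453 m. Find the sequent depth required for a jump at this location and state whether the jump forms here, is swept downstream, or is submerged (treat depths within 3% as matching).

q = Q/b = 0.216/0.845 = 0.256 m²/s; V₁ = q/y₁ = 4.55 m/s. Fr₁ = V₁/√(g·y₁) = 6.13.
Bélanger equation: y₂/y₁ = ½[√(1 + 8Fr₁²) − 1] = ½[√301.2 − 1] = 8.18.
y₂ = 8.18 × 0.0562 = 0.460 m.
Tailwater y_tw = 0.453 m: y_tw ≈ y₂, so the jump forms here.

y₂ = 0.460 m; the jump forms here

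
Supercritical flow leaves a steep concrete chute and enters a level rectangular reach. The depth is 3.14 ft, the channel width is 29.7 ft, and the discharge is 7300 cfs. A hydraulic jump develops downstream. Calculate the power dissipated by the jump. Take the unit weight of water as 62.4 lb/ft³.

P = 53330 hp

q = Q/b = 7300/29.7 = 246 ft²/s; V₁ = q/y₁ = 78.3 ft/s. Fr₁ = V₁/√(g·y₁) = 7.78.
Bélanger equation: y₂/y₁ = ½[√(1 + 8Fr₁²) − 1] = ½[√485.8 − 1] = 10.5.
y₂ = 10.5 × 3.14 = 33.0 ft.
Head loss: ΔE = (y₂ − y₁)³/(4y₁y₂) = (33.0 − 3.14)³/(4×3.14×33.0) = 26717/415 = 64.4 ft.
P = γ·Q·ΔE/550 = 62.4 × 7300 × 64.4 / 550 = 53330 hp.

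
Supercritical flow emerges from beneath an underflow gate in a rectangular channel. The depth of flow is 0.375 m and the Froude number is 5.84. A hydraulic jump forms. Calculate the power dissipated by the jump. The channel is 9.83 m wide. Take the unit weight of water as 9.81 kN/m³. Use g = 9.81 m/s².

Fr₁ = 5.84 (given).
Conjugate-depth relation: y₂/y₁ = ½[√(1 + 8Fr₁²) − 1] = ½[√273.8 − 1] = 7.77.
y₂ = 7.77 × 0.375 = 2.92 m.
Head loss: ΔE = (y₂ − y₁)³/(4y₁y₂) = (2.92 − 0.375)³/(4×0.375×2.92) = 16.4/4.37 = 3.75 m.
V₁ = Fr₁·√(g·y₁) = 5.84×√(9.81×0.375) = 11.2 m/s; q = V₁·y₁ = 4.20 m²/s. Q = q·b = 4.20 × 9.83 = 41.3 m³/s. P = γ·Q·ΔE = 9.81 × 41.3 × 3.75 = 1518 kW.

P = 1518 kW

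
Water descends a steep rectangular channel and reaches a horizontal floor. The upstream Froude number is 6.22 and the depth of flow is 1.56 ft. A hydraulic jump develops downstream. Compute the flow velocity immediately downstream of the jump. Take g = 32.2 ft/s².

V₂ = 5.30 ft/s

Fr₁ = 6.22 (given).
Conjugate-depth relation: y₂/y₁ = ½[√(1 + 8Fr₁²) − 1] = ½[√310.5 − 1] = 8.31.
y₂ = 8.31 × 1.56 = 13.0 ft.
V₁ = Fr₁·√(g·y₁) = 6.22×√(32.2×1.56) = 44.1 ft/s; q = V₁·y₁ = 68.8 ft²/s.
V₂ = q/y₂ = 68.8/13.0 = 5.30 ft/s.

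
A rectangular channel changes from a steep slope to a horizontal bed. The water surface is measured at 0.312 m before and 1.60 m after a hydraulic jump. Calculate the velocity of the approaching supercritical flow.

V₁ = 6.93 m/s

For a rectangular channel the momentum equation gives q² = ½·g·y₁·y₂·(y₁ + y₂) = ½×9.81×0.312×1.60×1.91 = 4.68.
q = √4.68 = 2.16 m²/s.
V₁ = q/y₁ = 2.16/0.312 = 6.93 m/s.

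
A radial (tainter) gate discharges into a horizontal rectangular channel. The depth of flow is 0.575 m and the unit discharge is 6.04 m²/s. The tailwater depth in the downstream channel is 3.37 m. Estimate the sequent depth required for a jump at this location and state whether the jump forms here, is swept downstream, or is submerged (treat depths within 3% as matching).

y₂ = 3.32 m; the jump forms here

V₁ = q/y₁ = 6.04/0.575 = 10.5 m/s. Fr₁ = V₁/√(g·y₁) = 10.5/√(9.81×0.575) = 4.42.
Bélanger equation: y₂/y₁ = ½[√(1 + 8Fr₁²) − 1] = ½[√157.5 − 1] = 5.77.
y₂ = 5.77 × 0.575 = 3.32 m.
Tailwater y_tw = 3.37 m: y_tw ≈ y₂, so the jump forms here.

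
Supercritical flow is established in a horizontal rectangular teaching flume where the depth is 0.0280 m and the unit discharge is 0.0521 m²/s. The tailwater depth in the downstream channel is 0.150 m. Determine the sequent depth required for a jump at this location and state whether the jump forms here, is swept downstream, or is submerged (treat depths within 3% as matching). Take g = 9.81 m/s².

V₁ = q/y₁ = 0.0521/0.0280 = 1.86 m/s. Fr₁ = V₁/√(g·y₁) = 1.86/√(9.81×0.0280) = 3.55.
By Bélanger, y₂/y₁ = ½[√(1 + 8Fr₁²) − 1] = ½[√101.8 − 1] = 4.55.
y₂ = 4.55 × 0.0280 = 0.127 m.
Tailwater y_tw = 0.150 m: y_tw > y₂, so the jump is submerged.

y₂ = 0.127 m; the jump is submerged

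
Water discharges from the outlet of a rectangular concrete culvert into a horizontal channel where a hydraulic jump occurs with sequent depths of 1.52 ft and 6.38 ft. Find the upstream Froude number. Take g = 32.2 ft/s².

For a rectangular channel the momentum equation gives q² = ½·g·y₁·y₂·(y₁ + y₂) = ½×32.2×1.52×6.38×7.90 = 1233.
q = √1233 = 35.1 ft²/s.
V₁ = q/y₁ = 23.1 ft/s; Fr₁ = V₁/√(g·y₁) = 3.30.

Fr₁ = 3.30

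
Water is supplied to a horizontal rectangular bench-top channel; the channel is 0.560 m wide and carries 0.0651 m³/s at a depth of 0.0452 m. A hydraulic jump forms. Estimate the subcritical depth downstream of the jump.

y₂ = 0.225 m

q = Q/b = 0.0651/0.560 = 0.116 m²/s; V₁ = q/y₁ = 2.57 m/s. Fr₁ = V₁/√(g·y₁) = 3.86.
By Bélanger, y₂/y₁ = ½[√(1 + 8Fr₁²) − 1] = ½[√120.3 − 1] = 4.99.
y₂ = 4.99 × 0.0452 = 0.225 m.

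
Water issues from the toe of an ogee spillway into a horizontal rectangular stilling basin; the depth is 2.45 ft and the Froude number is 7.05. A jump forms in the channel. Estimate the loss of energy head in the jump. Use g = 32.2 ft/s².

Fr₁ = 7.05 (given).
From the momentum equation for a rectangular channel, y₂/y₁ = ½[√(1 + 8Fr₁²) − 1] = ½[√398.6 − 1] = 9.48.
y₂ = 9.48 × 2.45 = 23.2 ft.
Head loss: ΔE = (y₂ − y₁)³/(4y₁y₂) = (23.2 − 2.45)³/(4×2.45×23.2) = 8976/228 = 39.4 ft.

ΔE = 39.4 ft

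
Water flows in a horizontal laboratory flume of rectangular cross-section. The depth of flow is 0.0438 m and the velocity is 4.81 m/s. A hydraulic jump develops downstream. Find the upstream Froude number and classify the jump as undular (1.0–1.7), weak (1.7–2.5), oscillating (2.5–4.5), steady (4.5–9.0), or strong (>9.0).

Fr₁ = V₁/√(g·y₁) = 4.81/√(9.81×0.0438) = 7.34.
Fr₁ = 7.34 lies in the steady range.

Fr₁ = 7.34; steady jump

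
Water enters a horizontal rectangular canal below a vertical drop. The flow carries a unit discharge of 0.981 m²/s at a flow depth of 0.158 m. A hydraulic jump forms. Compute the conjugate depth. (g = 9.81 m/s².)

y₂ = 1.04 m

V₁ = q/y₁ = 0.981/0.158 = 6.21 m/s. Fr₁ = V₁/√(g·y₁) = 6.21/√(9.81×0.158) = 4.99.
By Bélanger, y₂/y₁ = ½[√(1 + 8Fr₁²) − 1] = ½[√200.0 − 1] = 6.57.
y₂ = 6.57 × 0.158 = 1.04 m.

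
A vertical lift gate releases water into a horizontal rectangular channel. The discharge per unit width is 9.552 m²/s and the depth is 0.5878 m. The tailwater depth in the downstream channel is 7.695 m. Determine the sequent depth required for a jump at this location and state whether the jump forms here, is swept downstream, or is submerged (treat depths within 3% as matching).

V₁ = q/y₁ = 9.552/0.5878 = 16.25 m/s. Fr₁ = V₁/√(g·y₁) = 16.25/√(9.81×0.5878) = 6.767.
Bélanger equation: y₂/y₁ = ½[√(1 + 8Fr₁²) − 1] = ½[√367.37 − 1] = 9.083.
y₂ = 9.083 × 0.5878 = 5.339 m.
Tailwater y_tw = 7.695 m: y_tw > y₂, so the jump is submerged.

y₂ = 5.339 m; the jump is submerged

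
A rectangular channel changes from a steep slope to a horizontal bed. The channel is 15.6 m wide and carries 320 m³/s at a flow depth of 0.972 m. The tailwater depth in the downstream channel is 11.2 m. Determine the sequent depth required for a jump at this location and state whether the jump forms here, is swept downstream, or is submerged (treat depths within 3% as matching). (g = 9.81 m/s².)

y₂ = 8.92 m; the jump is submerged

q = Q/b = 320/15.6 = 20.5 m²/s; V₁ = q/y₁ = 21.1 m/s. Fr₁ = V₁/√(g·y₁) = 6.83.
From the momentum equation for a rectangular channel, y₂/y₁ = ½[√(1 + 8Fr₁²) − 1] = ½[√374.7 − 1] = 9.18.
y₂ = 9.18 × 0.972 = 8.92 m.
Tailwater y_tw = 11.2 m: y_tw > y₂, so the jump is submerged.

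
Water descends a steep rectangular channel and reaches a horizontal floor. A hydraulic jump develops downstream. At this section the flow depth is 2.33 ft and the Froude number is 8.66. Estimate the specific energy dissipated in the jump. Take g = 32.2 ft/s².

Fr₁ = 8.66 (given).
Sequent-depth ratio: y₂/y₁ = ½[√(1 + 8Fr₁²) − 1] = ½[√601.0 − 1] = 11.8.
y₂ = 11.8 × 2.33 = 27.4 ft.
Head loss: ΔE = (y₂ − y₁)³/(4y₁y₂) = (27.4 − 2.33)³/(4×2.33×27.4) = 15746/255 = 61.7 ft.

ΔE = 61.7 ft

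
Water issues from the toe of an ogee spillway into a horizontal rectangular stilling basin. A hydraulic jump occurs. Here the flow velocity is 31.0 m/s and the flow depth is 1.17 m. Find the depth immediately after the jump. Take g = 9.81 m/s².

Fr₁ = V₁/√(g·y₁) = 31.0/√(9.81×1.17) = 9.15.
From the momentum equation for a rectangular channel, y₂/y₁ = ½[√(1 + 8Fr₁²) − 1] = ½[√670.8 − 1] = 12.5.
y₂ = 12.5 × 1.17 = 14.6 m.

y₂ = 14.6 m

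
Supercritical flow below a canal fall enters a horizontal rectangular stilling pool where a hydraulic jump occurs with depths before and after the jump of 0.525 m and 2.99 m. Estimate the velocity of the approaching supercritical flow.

V₁ = 9.91 m/s

For a rectangular channel the momentum equation gives q² = ½·g·y₁·y₂·(y₁ + y₂) = ½×9.81×0.525×2.99×3.52 = 27.1.
q = √27.1 = 5.20 m²/s.
V₁ = q/y₁ = 5.20/0.525 = 9.91 m/s.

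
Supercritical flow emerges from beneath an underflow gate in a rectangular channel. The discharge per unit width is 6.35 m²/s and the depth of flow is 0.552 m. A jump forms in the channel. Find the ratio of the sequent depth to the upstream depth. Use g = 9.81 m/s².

y₂/y₁ = 6.51

V₁ = q/y₁ = 6.35/0.552 = 11.5 m/s. Fr₁ = V₁/√(g·y₁) = 11.5/√(9.81×0.552) = 4.94.
Conjugate-depth relation: y₂/y₁ = ½[√(1 + 8Fr₁²) − 1] = ½[√196.5 − 1] = 6.51.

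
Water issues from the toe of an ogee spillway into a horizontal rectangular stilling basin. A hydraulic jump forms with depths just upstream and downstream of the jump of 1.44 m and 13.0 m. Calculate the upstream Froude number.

Fr₁ = 6.73

For a rectangular channel the momentum equation gives q² = ½·g·y₁·y₂·(y₁ + y₂) = ½×9.81×1.44×13.0×14.4 = 1326.
q = √1326 = 36.4 m²/s.
V₁ = q/y₁ = 25.3 m/s; Fr₁ = V₁/√(g·y₁) = 6.73.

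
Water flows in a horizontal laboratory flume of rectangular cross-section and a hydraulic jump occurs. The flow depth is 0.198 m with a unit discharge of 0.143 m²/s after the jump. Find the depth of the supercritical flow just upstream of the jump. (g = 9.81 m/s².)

y₁ = 0.0767 m

V₂ = q/y₂ = 0.143/0.198 = 0.722 m/s; Fr₂ = V₂/√(g·y₂) = 0.518.
Applying the sequent-depth relation in reverse, y₁/y₂ = ½[√(1 + 8Fr₂²) − 1] = ½[√3.148 − 1] = 0.387.
y₁ = 0.387 × 0.198 = 0.0767 m.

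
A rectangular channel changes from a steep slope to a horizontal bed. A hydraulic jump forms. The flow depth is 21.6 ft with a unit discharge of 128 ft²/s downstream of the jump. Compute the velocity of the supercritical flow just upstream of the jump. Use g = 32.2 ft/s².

V₁ = 64.1 ft/s

V₂ = q/y₂ = 128/21.6 = 5.93 ft/s; Fr₂ = V₂/√(g·y₂) = 0.225.
Applying the sequent-depth relation in reverse, y₁/y₂ = ½[√(1 + 8Fr₂²) − 1] = ½[√1.404 − 1] = 0.0924.
y₁ = 0.0924 × 21.6 = 2.00 ft.
V₁ = q/y₁ = 128/2.00 = 64.1 ft/s.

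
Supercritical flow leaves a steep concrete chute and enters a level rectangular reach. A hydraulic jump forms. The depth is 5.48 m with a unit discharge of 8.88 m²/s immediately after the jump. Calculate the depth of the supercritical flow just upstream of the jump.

y₁ = 0.491 m

V₂ = q/y₂ = 8.88/5.48 = 1.62 m/s; Fr₂ = V₂/√(g·y₂) = 0.221.
The Bélanger relation is symmetric: y₁/y₂ = ½[√(1 + 8Fr₂²) − 1] = ½[√1.391 − 1] = 0.0897.
y₁ = 0.0897 × 5.48 = 0.491 m.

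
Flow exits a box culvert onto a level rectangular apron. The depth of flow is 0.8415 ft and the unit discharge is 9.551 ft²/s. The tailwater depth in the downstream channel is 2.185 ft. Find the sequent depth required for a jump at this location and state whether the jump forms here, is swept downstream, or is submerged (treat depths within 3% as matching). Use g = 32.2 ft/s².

V₁ = q/y₁ = 9.551/0.8415 = 11.35 ft/s. Fr₁ = V₁/√(g·y₁) = 11.35/√(32.2×0.8415) = 2.180.
Conjugate-depth relation: y₂/y₁ = ½[√(1 + 8Fr₁²) − 1] = ½[√39.034 − 1] = 2.624.
y₂ = 2.624 × 0.8415 = 2.208 ft.
Tailwater y_tw = 2.185 ft: y_tw ≈ y₂, so the jump forms here.

y₂ = 2.208 ft; the jump forms here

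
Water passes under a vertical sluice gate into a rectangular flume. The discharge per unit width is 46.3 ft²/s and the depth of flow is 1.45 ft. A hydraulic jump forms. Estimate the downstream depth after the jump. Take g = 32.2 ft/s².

V₁ = q/y₁ = 46.3/1.45 = 31.9 ft/s. Fr₁ = V₁/√(g·y₁) = 31.9/√(32.2×1.45) = 4.67.
Bélanger equation: y₂/y₁ = ½[√(1 + 8Fr₁²) − 1] = ½[√175.7 − 1] = 6.13.
y₂ = 6.13 × 1.45 = 8.89 ft.

y₂ = 8.89 ft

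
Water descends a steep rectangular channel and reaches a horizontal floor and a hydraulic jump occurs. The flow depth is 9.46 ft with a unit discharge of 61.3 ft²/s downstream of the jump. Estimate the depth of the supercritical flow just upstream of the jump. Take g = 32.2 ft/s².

V₂ = q/y₂ = 61.3/9.46 = 6.48 ft/s; Fr₂ = V₂/√(g·y₂) = 0.371.
From the momentum equation (using Fr₂), y₁/y₂ = ½[√(1 + 8Fr₂²) − 1] = ½[√2.103 − 1] = 0.225.
y₁ = 0.225 × 9.46 = 2.13 ft.

y₁ = 2.13 ft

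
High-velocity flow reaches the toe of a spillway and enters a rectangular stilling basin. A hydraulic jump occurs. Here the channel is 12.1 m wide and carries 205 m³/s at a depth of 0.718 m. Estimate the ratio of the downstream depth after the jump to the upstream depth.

q = Q/b = 205/12.1 = 16.9 m²/s; V₁ = q/y₁ = 23.6 m/s. Fr₁ = V₁/√(g·y₁) = 8.89.
By Bélanger, y₂/y₁ = ½[√(1 + 8Fr₁²) − 1] = ½[√633.4 − 1] = 12.1.

y₂/y₁ = 12.1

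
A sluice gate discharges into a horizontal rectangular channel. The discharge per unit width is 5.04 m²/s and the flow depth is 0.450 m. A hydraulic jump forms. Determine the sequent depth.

y₂ = 3.17 m

V₁ = q/y₁ = 5.04/0.450 = 11.2 m/s. Fr₁ = V₁/√(g·y₁) = 11.2/√(9.81×0.450) = 5.33.
Sequent-depth ratio: y₂/y₁ = ½[√(1 + 8Fr₁²) − 1] = ½[√228.3 − 1] = 7.06.
y₂ = 7.06 × 0.450 = 3.17 m.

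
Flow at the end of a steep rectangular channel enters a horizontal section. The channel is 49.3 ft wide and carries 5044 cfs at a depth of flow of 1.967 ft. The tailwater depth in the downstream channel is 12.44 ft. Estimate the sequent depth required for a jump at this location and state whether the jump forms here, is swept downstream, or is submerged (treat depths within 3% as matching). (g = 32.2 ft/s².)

q = Q/b = 5044/49.3 = 102.3 ft²/s; V₁ = q/y₁ = 52.01 ft/s. Fr₁ = V₁/√(g·y₁) = 6.536.
Conjugate-depth relation: y₂/y₁ = ½[√(1 + 8Fr₁²) − 1] = ½[√342.73 − 1] = 8.756.
y₂ = 8.756 × 1.967 = 17.22 ft.
Tailwater y_tw = 12.44 ft: y_tw < y₂, so the jump is swept downstream.

y₂ = 17.22 ft; the jump is swept downstream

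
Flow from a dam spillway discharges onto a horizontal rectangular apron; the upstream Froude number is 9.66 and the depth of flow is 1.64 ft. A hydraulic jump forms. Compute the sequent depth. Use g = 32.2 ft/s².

Fr₁ = 9.66 (given).
From the momentum equation for a rectangular channel, y₂/y₁ = ½[√(1 + 8Fr₁²) − 1] = ½[√747.5 − 1] = 13.2.
y₂ = 13.2 × 1.64 = 21.6 ft.

y₂ = 21.6 ft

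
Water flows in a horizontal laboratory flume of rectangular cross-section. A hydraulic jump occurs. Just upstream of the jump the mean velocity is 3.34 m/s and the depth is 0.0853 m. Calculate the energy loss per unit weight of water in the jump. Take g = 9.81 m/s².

Fr₁ = V₁/√(g·y₁) = 3.34/√(9.81×0.0853) = 3.65.
Conjugate-depth relation: y₂/y₁ = ½[√(1 + 8Fr₁²) − 1] = ½[√107.7 − 1] = 4.69.
y₂ = 4.69 × 0.0853 = 0.400 m.
Head loss: ΔE = (y₂ − y₁)³/(4y₁y₂) = (0.400 − 0.0853)³/(4×0.0853×0.400) = 0.0311/0.136 = 0.228 m.

ΔE = 0.228 m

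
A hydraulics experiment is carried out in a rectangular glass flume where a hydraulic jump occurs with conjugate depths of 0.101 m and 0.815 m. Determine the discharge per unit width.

q = 0.608 m²/s

For a rectangular channel the momentum equation gives q² = ½·g·y₁·y₂·(y₁ + y₂) = ½×9.81×0.101×0.815×0.916 = 0.370.
q = √0.370 = 0.608 m²/s.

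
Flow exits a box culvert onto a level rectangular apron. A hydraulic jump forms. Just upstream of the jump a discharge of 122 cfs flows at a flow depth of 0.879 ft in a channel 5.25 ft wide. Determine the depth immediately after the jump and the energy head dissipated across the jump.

y₂ = 5.75 ft; ΔE = 5.73 ft

q = Q/b = 122/5.25 = 23.2 ft²/s; V₁ = q/y₁ = 26.4 ft/s. Fr₁ = V₁/√(g·y₁) = 4.97.
Bélanger equation: y₂/y₁ = ½[√(1 + 8Fr₁²) − 1] = ½[√198.5 − 1] = 6.55.
y₂ = 6.55 × 0.879 = 5.75 ft.
V₂ = q/y₂ = 23.2/5.75 = 4.04 ft/s. E₁ = y₁ + V₁²/2g = 11.7 ft; E₂ = y₂ + V₂²/2g = 6.01 ft. ΔE = E₁ − E₂ = 5.73 ft.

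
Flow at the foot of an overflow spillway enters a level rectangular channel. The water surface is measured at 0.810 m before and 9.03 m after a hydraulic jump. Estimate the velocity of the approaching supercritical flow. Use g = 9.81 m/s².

V₁ = 23.2 m/s

For a rectangular channel the momentum equation gives q² = ½·g·y₁·y₂·(y₁ + y₂) = ½×9.81×0.810×9.03×9.84 = 353.
q = √353 = 18.8 m²/s.
V₁ = q/y₁ = 18.8/0.810 = 23.2 m/s.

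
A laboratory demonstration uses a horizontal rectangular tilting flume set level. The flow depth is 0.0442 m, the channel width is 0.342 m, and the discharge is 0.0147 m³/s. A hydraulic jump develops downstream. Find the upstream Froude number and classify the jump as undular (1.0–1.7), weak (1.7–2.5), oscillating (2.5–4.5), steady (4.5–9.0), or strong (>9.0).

Fr₁ = 1.48; undular jump

q = Q/b = 0.0147/0.342 = 0.0430 m²/s; V₁ = q/y₁ = 0.972 m/s. Fr₁ = V₁/√(g·y₁) = 1.48.
Fr₁ = 1.48 lies in the undular range.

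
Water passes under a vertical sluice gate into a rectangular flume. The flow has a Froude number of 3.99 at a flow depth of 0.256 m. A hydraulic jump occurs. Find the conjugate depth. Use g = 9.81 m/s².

y₂ = 1.32 m

Fr₁ = 3.99 (given).
Bélanger equation: y₂/y₁ = ½[√(1 + 8Fr₁²) − 1] = ½[√128.4 − 1] = 5.16.
y₂ = 5.16 × 0.256 = 1.32 m.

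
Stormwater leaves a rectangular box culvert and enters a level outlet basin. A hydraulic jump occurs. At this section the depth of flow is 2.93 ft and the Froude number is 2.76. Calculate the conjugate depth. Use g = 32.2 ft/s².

y₂ = 10.1 ft

Fr₁ = 2.76 (given).
Bélanger equation: y₂/y₁ = ½[√(1 + 8Fr₁²) − 1] = ½[√61.94 − 1] = 3.44.
y₂ = 3.44 × 2.93 = 10.1 ft.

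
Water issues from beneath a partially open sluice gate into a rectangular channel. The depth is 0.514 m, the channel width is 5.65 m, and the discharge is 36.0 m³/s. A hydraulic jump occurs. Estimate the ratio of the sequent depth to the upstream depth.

q = Q/b = 36.0/5.65 = 6.37 m²/s; V₁ = q/y₁ = 12.4 m/s. Fr₁ = V₁/√(g·y₁) = 5.52.
Conjugate-depth relation: y₂/y₁ = ½[√(1 + 8Fr₁²) − 1] = ½[√244.8 − 1] = 7.32.

y₂/y₁ = 7.32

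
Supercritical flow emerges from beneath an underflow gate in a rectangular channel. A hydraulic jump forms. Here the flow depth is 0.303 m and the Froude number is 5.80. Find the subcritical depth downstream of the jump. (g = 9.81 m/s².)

Fr₁ = 5.80 (given).
Sequent-depth ratio: y₂/y₁ = ½[√(1 + 8Fr₁²) − 1] = ½[√270.1 − 1] = 7.72.
y₂ = 7.72 × 0.303 = 2.34 m.

y₂ = 2.34 m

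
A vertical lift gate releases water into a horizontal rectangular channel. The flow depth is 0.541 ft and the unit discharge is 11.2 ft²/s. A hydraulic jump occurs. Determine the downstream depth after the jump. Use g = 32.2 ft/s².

V₁ = q/y₁ = 11.2/0.541 = 20.7 ft/s. Fr₁ = V₁/√(g·y₁) = 20.7/√(32.2×0.541) = 4.96.
By Bélanger, y₂/y₁ = ½[√(1 + 8Fr₁²) − 1] = ½[√197.8 − 1] = 6.53.
y₂ = 6.53 × 0.541 = 3.53 ft.

y₂ = 3.53 ft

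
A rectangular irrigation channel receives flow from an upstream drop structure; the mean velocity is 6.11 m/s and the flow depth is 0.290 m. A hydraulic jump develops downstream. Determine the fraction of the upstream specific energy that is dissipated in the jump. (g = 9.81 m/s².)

ΔE/E₁ = 0.345 (34.5%)

Fr₁ = V₁/√(g·y₁) = 6.11/√(9.81×0.290) = 3.62.
From the momentum equation for a rectangular channel, y₂/y₁ = ½[√(1 + 8Fr₁²) − 1] = ½[√106.0 − 1] = 4.65.
y₂ = 4.65 × 0.290 = 1.35 m.
E₁ = y₁ + V₁²/2g = 2.19 m. ΔE = (y₂ − y₁)³/(4y₁y₂) = 0.757 m. ΔE/E₁ = 0.757/2.19 = 0.345.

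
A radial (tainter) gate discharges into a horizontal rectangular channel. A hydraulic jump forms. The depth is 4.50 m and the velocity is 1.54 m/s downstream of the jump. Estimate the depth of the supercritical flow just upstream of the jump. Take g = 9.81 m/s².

Fr₂ = V₂/√(g·y₂) = 1.54/√(9.81×4.50) = 0.232.
Since the conjugate-depth ratio holds either way, y₁/y₂ = ½[√(1 + 8Fr₂²) − 1] = ½[√1.430 − 1] = 0.0979.
y₁ = 0.0979 × 4.50 = 0.440 m.

y₁ = 0.440 m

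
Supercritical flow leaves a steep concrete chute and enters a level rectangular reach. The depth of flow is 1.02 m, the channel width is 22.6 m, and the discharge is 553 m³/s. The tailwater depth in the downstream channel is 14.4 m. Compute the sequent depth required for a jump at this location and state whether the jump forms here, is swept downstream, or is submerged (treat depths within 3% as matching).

q = Q/b = 553/22.6 = 24.5 m²/s; V₁ = q/y₁ = 24.0 m/s. Fr₁ = V₁/√(g·y₁) = 7.58.
From the momentum equation for a rectangular channel, y₂/y₁ = ½[√(1 + 8Fr₁²) − 1] = ½[√461.1 − 1] = 10.2.
y₂ = 10.2 × 1.02 = 10.4 m.
Tailwater y_tw = 14.4 m: y_tw > y₂, so the jump is submerged.

y₂ = 10.4 m; the jump is submerged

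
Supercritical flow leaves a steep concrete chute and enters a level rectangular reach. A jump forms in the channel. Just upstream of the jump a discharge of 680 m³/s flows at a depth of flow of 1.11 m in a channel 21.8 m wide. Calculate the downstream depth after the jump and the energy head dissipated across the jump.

q = Q/b = 680/21.8 = 31.2 m²/s; V₁ = q/y₁ = 28.1 m/s. Fr₁ = V₁/√(g·y₁) = 8.52.
From the momentum equation for a rectangular channel, y₂/y₁ = ½[√(1 + 8Fr₁²) − 1] = ½[√581.2 − 1] = 11.6.
y₂ = 11.6 × 1.11 = 12.8 m.
V₂ = q/y₂ = 31.2/12.8 = 2.43 m/s. E₁ = y₁ + V₁²/2g = 41.4 m; E₂ = y₂ + V₂²/2g = 13.1 m. ΔE = E₁ − E₂ = 28.2 m.

y₂ = 12.8 m; ΔE = 28.2 m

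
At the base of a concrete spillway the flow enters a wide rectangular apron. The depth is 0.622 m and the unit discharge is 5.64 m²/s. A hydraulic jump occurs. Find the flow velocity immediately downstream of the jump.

V₂ = 1.92 m/s

V₁ = q/y₁ = 5.64/0.622 = 9.07 m/s. Fr₁ = V₁/√(g·y₁) = 9.07/√(9.81×0.622) = 3.67.
From the momentum equation for a rectangular channel, y₂/y₁ = ½[√(1 + 8Fr₁²) − 1] = ½[√108.8 − 1] = 4.72.
y₂ = 4.72 × 0.622 = 2.93 m.
V₂ = q/y₂ = 5.64/2.93 = 1.92 m/s.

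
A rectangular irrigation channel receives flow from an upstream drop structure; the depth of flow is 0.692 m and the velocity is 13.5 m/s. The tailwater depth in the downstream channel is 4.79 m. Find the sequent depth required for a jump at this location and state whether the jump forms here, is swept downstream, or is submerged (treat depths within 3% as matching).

Fr₁ = V₁/√(g·y₁) = 13.5/√(9.81×0.692) = 5.18.
Bélanger equation: y₂/y₁ = ½[√(1 + 8Fr₁²) − 1] = ½[√215.8 − 1] = 6.84.
y₂ = 6.84 × 0.692 = 4.74 m.
Tailwater y_tw = 4.79 m: y_tw ≈ y₂, so the jump forms here.

y₂ = 4.74 m; the jump forms here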